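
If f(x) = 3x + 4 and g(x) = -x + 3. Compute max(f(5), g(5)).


19


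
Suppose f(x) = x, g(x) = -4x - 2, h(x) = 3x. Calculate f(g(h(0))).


h(0) = 0
g(0) = -2
f(-2) = -2

-2


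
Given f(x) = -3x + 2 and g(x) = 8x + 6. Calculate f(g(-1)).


g(-1) = -2
f(-2) = 8

8


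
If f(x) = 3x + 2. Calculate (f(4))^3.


2744


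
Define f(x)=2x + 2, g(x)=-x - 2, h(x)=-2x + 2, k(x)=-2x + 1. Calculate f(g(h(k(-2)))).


k(-2) = 5
h(5) = -8
g(-8) = 6
f(6) = 14

14


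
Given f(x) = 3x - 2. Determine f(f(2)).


f(2) = 4
f(4) = 10

10


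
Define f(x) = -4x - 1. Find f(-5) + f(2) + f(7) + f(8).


f(-5) = 19
f(2) = -9
f(7) = -29
f(8) = -33
Sum = -52

-52


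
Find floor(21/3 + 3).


10


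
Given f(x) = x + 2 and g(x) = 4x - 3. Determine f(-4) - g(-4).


f(-4) = -2
g(-4) = -19
Difference = 17

17


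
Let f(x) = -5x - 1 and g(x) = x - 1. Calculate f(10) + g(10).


f(10) = -51
g(10) = 9
Sum = -42

-42


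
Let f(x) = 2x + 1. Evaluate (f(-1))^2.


f(-1) = -1
(-1)^2 = 1

1


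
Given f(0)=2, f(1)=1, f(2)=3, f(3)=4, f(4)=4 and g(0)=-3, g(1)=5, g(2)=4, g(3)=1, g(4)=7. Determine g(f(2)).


f(2) = 3
g(3) = 1

1


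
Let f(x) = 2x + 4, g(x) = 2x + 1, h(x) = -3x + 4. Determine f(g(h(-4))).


h(-4) = 16
g(16) = 33
f(33) = 70

70


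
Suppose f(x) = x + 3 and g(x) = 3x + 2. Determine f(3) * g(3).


f(3) = 6
g(3) = 11
Product = 66

66


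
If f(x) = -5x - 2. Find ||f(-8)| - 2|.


f(-8) = 38
|38| = 38
|38 - 2| = 36

36


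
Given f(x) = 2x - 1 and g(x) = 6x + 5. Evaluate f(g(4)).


g(4) = 29
f(29) = 57

57


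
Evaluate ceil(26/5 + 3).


26/5 = 5.2
5.2 + 3 = 8.2
ceil(8.2) = 9

9


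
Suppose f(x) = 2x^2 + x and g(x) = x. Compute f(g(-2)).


g(-2) = -2
f(-2) = 2*(-2)^2 + 1*(-2) = 6

6


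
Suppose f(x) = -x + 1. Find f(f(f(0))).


1


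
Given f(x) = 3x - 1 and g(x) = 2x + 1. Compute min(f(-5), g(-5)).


-16


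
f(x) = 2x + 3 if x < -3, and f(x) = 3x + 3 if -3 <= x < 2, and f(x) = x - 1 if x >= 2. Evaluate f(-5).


-5 satisfies x < -3
f(-5) = -7

-7


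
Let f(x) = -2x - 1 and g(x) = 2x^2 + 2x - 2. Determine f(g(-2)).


-5


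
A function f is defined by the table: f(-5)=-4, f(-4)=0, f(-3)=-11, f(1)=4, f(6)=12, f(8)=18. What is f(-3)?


Reading from the table at x = -3

-11


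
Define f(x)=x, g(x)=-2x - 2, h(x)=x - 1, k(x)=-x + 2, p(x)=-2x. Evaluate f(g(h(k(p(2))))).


p(2) = -4
k(-4) = 6
h(6) = 5
g(5) = -12
f(-12) = -12

-12


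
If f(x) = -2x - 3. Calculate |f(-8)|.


f(-8) = 13
|13| = 13

13


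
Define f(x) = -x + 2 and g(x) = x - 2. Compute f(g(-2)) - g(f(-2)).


f(g(-2)) = 6
g(f(-2)) = 2
Difference = 4

4


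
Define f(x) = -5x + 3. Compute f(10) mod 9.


f(10) = -47
-47 mod 9 = 7

7


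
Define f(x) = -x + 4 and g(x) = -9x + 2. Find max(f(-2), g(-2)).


20


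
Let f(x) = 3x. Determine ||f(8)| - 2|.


f(8) = 24
|24| = 24
|24 - 2| = 22

22


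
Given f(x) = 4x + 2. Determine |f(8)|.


f(8) = 34
|34| = 34

34


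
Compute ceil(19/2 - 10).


0


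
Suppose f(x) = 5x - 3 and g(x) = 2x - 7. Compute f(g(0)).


-38


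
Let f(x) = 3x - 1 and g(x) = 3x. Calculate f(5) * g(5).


f(5) = 14
g(5) = 15
Product = 210

210


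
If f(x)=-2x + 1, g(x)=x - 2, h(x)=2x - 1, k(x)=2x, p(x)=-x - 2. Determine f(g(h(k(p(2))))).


p(2) = -4
k(-4) = -8
h(-8) = -17
g(-17) = -19
f(-19) = 39

39


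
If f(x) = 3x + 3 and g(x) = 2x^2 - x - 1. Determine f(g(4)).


84


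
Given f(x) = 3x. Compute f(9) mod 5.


f(9) = 27
27 mod 5 = 2

2


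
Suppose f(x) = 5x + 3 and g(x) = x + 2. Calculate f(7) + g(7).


47


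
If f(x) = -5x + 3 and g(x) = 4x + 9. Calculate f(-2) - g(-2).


f(-2) = 13
g(-2) = 1
Difference = 12

12


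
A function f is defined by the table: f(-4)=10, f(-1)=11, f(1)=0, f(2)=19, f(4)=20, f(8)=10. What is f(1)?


Reading from the table at x = 1

0


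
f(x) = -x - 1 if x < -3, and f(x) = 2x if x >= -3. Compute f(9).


9 satisfies x >= -3
f(9) = 18

18


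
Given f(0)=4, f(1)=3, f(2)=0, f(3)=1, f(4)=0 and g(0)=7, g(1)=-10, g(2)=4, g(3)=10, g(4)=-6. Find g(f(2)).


f(2) = 0
g(0) = 7

7


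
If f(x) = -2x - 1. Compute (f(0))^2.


f(0) = -1
(-1)^2 = 1

1


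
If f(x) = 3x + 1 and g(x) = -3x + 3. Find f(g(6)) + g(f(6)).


f(g(6)) = -44
g(f(6)) = -54
Sum = -98

-98


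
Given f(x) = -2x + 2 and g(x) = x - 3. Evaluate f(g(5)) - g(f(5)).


f(g(5)) = -2
g(f(5)) = -11
Difference = 9

9


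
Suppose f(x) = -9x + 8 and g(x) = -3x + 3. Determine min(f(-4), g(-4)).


15


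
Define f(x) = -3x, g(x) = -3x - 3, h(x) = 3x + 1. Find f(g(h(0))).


h(0) = 1
g(1) = -6
f(-6) = 18

18


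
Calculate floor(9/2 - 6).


9/2 = 4.5
4.5 - 6 = -1.5
floor(-1.5) = -2

-2


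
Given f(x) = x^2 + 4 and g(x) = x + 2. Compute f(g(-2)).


g(-2) = 0
f(0) = 1*(0)^2 + 4 = 4

4


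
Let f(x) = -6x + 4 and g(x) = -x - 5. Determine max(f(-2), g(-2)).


f(-2) = 16
g(-2) = -3
max = 16

16


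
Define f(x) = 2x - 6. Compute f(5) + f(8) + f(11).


f(5) = 4
f(8) = 10
f(11) = 16
Sum = 30

30


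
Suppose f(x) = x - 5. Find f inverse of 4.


Solve x - 5 = 4
x = (4 + 5) / 1 = 9

9


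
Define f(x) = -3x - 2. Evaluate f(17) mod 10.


7


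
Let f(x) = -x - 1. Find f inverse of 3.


Solve -x - 1 = 3
x = (3 + 1) / (-1) = -4

-4


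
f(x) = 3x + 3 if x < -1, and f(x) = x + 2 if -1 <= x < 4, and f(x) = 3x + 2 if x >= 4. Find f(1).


3


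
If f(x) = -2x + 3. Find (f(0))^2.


f(0) = 3
(3)^2 = 9

9


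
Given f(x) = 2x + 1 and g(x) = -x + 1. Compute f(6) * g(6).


f(6) = 13
g(6) = -5
Product = -65

-65


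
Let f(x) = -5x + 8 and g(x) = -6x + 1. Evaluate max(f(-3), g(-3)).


23


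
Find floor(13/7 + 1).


13/7 = 1.8571
1.8571 + 1 = 2.8571
floor(2.8571) = 2

2


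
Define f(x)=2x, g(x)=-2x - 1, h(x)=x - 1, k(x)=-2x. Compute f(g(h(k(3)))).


k(3) = -6
h(-6) = -7
g(-7) = 13
f(13) = 26

26


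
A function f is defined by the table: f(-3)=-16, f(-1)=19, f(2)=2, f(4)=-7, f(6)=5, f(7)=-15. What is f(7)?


Reading from the table at x = 7

-15


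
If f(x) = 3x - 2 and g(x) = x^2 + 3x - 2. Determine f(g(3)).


g(3) = 16
f(16) = 46

46


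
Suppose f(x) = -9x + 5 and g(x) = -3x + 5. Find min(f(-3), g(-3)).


14


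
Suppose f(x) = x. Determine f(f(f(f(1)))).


1


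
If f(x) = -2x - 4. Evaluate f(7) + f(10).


f(7) = -18
f(10) = -24
Sum = -42

-42


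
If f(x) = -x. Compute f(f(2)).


f(2) = -2
f(-2) = 2

2


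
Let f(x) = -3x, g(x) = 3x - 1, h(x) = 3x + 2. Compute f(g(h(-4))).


h(-4) = -10
g(-10) = -31
f(-31) = 93

93


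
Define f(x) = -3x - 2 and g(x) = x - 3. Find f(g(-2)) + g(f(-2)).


f(g(-2)) = 13
g(f(-2)) = 1
Sum = 14

14


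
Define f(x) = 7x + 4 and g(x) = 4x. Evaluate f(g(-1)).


g(-1) = -4
f(-4) = -24

-24


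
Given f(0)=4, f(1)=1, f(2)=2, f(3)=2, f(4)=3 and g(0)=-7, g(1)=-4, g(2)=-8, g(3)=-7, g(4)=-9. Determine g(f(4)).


f(4) = 3
g(3) = -7

-7


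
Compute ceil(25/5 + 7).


25/5 = 5
5 + 7 = 12
ceil(12) = 12

12


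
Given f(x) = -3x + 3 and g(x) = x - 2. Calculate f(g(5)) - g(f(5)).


f(g(5)) = -6
g(f(5)) = -14
Difference = 8

8


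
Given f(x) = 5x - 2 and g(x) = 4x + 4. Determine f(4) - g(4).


f(4) = 18
g(4) = 20
Difference = -2

-2


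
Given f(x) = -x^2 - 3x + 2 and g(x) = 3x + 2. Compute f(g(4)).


g(4) = 14
f(14) = (-1)*(14)^2 - 3*(14) + 2 = -236

-236


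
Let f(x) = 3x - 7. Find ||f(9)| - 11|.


9


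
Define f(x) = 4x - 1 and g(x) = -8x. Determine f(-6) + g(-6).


f(-6) = -25
g(-6) = 48
Sum = 23

23


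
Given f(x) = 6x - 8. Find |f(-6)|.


f(-6) = -44
|-44| = 44

44


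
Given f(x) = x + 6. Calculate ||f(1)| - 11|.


4


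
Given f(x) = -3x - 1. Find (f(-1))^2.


f(-1) = 2
(2)^2 = 4

4


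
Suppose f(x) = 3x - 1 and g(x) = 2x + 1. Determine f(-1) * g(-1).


f(-1) = -4
g(-1) = -1
Product = 4

4


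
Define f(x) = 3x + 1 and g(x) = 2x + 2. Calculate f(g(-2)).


-5


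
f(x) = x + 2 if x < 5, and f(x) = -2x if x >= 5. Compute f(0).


0 satisfies x < 5
f(0) = 2

2


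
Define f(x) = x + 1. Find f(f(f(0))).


3


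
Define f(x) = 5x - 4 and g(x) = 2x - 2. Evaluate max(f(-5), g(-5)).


-12


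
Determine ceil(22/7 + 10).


22/7 = 3.1429
3.1429 + 10 = 13.1429
ceil(13.1429) = 14

14


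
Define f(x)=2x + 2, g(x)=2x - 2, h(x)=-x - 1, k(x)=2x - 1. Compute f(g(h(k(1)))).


-10


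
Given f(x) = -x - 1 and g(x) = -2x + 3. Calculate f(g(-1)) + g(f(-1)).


-3


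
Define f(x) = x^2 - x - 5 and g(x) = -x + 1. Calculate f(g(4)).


g(4) = -3
f(-3) = 1*(-3)^2 - 1*(-3) - 5 = 7

7


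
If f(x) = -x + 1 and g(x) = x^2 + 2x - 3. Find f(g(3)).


g(3) = 12
f(12) = -11

-11


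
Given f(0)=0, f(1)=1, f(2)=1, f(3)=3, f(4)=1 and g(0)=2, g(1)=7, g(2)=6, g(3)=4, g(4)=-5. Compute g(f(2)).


f(2) = 1
g(1) = 7

7


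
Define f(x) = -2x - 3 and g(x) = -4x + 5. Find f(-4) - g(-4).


f(-4) = 5
g(-4) = 21
Difference = -16

-16


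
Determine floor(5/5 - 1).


5/5 = 1
1 - 1 = 0
floor(0) = 0

0


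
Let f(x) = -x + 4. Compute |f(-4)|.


f(-4) = 8
|8| = 8

8


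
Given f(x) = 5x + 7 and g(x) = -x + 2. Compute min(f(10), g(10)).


f(10) = 57
g(10) = -8
min = -8

-8


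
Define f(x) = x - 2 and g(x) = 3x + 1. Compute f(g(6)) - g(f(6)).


4


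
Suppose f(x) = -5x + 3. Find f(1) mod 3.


f(1) = -2
-2 mod 3 = 1

1


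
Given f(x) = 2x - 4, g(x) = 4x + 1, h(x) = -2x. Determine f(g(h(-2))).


30


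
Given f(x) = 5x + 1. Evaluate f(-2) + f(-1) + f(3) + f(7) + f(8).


f(-2) = -9
f(-1) = -4
f(3) = 16
f(7) = 36
f(8) = 41
Sum = 80

80


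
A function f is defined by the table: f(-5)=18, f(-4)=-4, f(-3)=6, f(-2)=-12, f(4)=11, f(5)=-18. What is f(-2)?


Reading from the table at x = -2

-12


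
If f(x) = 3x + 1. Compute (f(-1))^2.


f(-1) = -2
(-2)^2 = 4

4


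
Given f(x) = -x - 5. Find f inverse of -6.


1


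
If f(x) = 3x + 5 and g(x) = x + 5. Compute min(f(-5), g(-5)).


f(-5) = -10
g(-5) = 0
min = -10

-10


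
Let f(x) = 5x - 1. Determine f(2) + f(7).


43


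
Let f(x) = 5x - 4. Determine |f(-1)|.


f(-1) = -9
|-9| = 9

9


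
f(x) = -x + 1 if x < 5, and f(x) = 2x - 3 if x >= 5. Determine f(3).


3 satisfies x < 5
f(3) = -2

-2


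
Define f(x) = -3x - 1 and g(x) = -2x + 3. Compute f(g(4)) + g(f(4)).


f(g(4)) = 14
g(f(4)) = 29
Sum = 43

43


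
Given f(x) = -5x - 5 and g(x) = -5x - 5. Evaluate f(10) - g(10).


f(10) = -55
g(10) = -55
Difference = 0

0


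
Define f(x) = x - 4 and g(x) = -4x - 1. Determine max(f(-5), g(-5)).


f(-5) = -9
g(-5) = 19
max = 19

19


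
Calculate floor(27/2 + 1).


27/2 = 13.5
13.5 + 1 = 14.5
floor(14.5) = 14

14


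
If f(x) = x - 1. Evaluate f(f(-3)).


f(-3) = -4
f(-4) = -5

-5


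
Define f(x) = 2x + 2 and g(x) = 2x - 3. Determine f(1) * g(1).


f(1) = 4
g(1) = -1
Product = -4

-4


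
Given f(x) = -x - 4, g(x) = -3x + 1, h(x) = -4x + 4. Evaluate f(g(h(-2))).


31


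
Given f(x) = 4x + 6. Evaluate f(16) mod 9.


f(16) = 70
70 mod 9 = 7

7


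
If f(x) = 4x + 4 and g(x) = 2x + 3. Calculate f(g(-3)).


g(-3) = -3
f(-3) = -8

-8


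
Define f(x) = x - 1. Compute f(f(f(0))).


-3


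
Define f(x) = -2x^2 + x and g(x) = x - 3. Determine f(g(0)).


-21


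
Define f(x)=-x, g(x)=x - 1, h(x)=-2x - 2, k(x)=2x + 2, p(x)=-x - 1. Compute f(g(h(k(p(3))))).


p(3) = -4
k(-4) = -6
h(-6) = 10
g(10) = 9
f(9) = -9

-9


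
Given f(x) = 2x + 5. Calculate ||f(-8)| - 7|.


f(-8) = -11
|-11| = 11
|11 - 7| = 4

4


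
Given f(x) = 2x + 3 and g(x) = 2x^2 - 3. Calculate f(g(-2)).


g(-2) = 5
f(5) = 13

13


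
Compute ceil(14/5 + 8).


14/5 = 2.8
2.8 + 8 = 10.8
ceil(10.8) = 11

11


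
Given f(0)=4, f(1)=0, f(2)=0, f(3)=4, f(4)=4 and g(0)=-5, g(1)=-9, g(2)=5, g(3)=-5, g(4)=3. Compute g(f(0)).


f(0) = 4
g(4) = 3

3


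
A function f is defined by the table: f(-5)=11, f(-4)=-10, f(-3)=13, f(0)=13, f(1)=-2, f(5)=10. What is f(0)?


Reading from the table at x = 0

13


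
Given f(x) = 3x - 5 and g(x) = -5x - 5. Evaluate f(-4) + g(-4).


-2


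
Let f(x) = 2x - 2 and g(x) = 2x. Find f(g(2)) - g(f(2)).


f(g(2)) = 6
g(f(2)) = 4
Difference = 2

2


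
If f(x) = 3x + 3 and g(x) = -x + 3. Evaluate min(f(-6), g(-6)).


f(-6) = -15
g(-6) = 9
min = -15

-15


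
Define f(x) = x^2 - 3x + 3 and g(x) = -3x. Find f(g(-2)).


g(-2) = 6
f(6) = 1*(6)^2 - 3*(6) + 3 = 21

21


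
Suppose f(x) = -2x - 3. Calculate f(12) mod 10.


f(12) = -27
-27 mod 10 = 3

3


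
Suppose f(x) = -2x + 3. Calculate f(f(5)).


17


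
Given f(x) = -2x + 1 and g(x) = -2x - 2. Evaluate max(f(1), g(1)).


f(1) = -1
g(1) = -4
max = -1

-1


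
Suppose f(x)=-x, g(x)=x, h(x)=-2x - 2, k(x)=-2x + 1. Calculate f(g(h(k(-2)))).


k(-2) = 5
h(5) = -12
g(-12) = -12
f(-12) = 12

12


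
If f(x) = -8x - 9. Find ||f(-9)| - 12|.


51


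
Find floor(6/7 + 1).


6/7 = 0.8571
0.8571 + 1 = 1.8571
floor(1.8571) = 1

1


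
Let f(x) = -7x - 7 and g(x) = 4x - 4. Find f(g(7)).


g(7) = 24
f(24) = -175

-175


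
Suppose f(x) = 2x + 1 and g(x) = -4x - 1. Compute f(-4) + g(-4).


f(-4) = -7
g(-4) = 15
Sum = 8

8


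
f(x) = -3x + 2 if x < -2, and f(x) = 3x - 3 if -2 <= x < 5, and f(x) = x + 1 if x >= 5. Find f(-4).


-4 satisfies x < -2
f(-4) = 14

14


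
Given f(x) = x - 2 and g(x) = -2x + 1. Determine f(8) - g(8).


f(8) = 6
g(8) = -15
Difference = 21

21


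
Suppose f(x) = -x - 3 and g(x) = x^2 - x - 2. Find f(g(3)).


g(3) = 4
f(4) = -7

-7


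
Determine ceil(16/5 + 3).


16/5 = 3.2
3.2 + 3 = 6.2
ceil(6.2) = 7

7


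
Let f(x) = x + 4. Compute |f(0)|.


f(0) = 4
|4| = 4

4


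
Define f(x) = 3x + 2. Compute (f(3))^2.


121


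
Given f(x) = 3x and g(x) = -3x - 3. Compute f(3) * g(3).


f(3) = 9
g(3) = -12
Product = -108

-108


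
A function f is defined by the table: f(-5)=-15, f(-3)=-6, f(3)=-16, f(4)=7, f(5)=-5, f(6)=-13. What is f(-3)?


-6


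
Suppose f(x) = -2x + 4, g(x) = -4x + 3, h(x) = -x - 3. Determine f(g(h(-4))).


h(-4) = 1
g(1) = -1
f(-1) = 6

6


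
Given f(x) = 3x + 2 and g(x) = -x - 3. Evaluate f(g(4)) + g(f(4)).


f(g(4)) = -19
g(f(4)) = -17
Sum = -36

-36


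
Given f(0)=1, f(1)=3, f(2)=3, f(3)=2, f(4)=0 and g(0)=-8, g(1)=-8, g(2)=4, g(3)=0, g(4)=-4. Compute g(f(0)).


f(0) = 1
g(1) = -8

-8


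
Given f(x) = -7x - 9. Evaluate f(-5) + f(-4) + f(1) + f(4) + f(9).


-80


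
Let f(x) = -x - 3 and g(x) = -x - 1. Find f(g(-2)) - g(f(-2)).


f(g(-2)) = -4
g(f(-2)) = 0
Difference = -4

-4


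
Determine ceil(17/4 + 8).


17/4 = 4.25
4.25 + 8 = 12.25
ceil(12.25) = 13

13


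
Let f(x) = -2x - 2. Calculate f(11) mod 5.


f(11) = -24
-24 mod 5 = 1

1


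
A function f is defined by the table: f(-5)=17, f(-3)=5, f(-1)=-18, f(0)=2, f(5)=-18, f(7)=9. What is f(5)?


Reading from the table at x = 5

-18


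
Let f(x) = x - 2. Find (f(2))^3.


f(2) = 0
(0)^3 = 0

0


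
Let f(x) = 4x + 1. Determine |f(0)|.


1


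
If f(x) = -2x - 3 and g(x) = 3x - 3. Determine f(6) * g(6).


f(6) = -15
g(6) = 15
Product = -225

-225


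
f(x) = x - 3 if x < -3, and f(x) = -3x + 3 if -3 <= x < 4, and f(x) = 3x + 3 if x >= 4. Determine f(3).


3 satisfies -3 <= x < 4
f(3) = -6

-6


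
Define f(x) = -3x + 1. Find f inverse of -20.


Solve -3x + 1 = -20
x = (-20 - 1) / (-3) = 7

7


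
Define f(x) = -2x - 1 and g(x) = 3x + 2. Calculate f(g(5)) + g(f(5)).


f(g(5)) = -35
g(f(5)) = -31
Sum = -66

-66


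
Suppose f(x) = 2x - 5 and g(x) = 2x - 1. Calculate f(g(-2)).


g(-2) = -5
f(-5) = -15

-15


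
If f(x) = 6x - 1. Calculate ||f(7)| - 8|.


f(7) = 41
|41| = 41
|41 - 8| = 33

33


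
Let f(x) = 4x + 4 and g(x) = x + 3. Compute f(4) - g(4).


f(4) = 20
g(4) = 7
Difference = 13

13


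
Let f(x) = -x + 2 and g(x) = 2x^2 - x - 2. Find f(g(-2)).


g(-2) = 8
f(8) = -6

-6


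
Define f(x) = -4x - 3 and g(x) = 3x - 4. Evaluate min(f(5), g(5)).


f(5) = -23
g(5) = 11
min = -23

-23


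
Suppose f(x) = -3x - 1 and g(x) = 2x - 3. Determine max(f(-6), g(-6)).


f(-6) = 17
g(-6) = -15
max = 17

17


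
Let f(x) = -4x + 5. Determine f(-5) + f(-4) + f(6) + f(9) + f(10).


f(-5) = 25
f(-4) = 21
f(6) = -19
f(9) = -31
f(10) = -35
Sum = -39

-39


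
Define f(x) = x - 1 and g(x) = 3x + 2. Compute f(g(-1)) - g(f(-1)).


f(g(-1)) = -2
g(f(-1)) = -4
Difference = 2

2


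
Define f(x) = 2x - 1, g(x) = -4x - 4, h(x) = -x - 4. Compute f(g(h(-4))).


h(-4) = 0
g(0) = -4
f(-4) = -9

-9


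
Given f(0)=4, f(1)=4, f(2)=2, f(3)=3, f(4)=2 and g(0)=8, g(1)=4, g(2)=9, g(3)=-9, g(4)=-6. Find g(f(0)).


f(0) = 4
g(4) = -6

-6


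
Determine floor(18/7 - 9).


18/7 = 2.5714
2.5714 - 9 = -6.4286
floor(-6.4286) = -7

-7


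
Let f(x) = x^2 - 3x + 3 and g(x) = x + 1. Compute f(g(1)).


g(1) = 2
f(2) = 1*(2)^2 - 3*(2) + 3 = 1

1


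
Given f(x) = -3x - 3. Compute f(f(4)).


42


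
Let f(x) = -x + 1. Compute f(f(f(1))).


f(1) = 0
f(0) = 1
f(1) = 0

0


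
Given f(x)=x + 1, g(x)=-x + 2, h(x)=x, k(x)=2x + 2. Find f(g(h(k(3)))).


k(3) = 8
h(8) = 8
g(8) = -6
f(-6) = -5

-5


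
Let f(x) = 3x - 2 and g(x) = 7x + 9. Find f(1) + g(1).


f(1) = 1
g(1) = 16
Sum = 17

17


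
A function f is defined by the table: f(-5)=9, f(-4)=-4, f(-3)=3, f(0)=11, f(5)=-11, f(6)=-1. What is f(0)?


Reading from the table at x = 0

11


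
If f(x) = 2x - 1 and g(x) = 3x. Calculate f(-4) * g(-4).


f(-4) = -9
g(-4) = -12
Product = 108

108


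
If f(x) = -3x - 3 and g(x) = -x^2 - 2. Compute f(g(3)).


g(3) = -11
f(-11) = 30

30


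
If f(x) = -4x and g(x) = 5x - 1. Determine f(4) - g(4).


f(4) = -16
g(4) = 19
Difference = -35

-35


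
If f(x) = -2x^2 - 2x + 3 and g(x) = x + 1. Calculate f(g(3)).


g(3) = 4
f(4) = (-2)*(4)^2 - 2*(4) + 3 = -37

-37


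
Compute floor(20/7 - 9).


20/7 = 2.8571
2.8571 - 9 = -6.1429
floor(-6.1429) = -7

-7


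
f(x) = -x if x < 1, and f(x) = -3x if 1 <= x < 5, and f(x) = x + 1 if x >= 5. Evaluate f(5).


5 satisfies x >= 5
f(5) = 6

6


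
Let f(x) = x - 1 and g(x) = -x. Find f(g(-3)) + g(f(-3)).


f(g(-3)) = 2
g(f(-3)) = 4
Sum = 6

6


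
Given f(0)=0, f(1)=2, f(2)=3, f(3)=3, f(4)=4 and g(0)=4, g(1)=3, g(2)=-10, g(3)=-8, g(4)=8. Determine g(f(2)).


f(2) = 3
g(3) = -8

-8


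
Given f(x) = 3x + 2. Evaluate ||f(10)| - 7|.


f(10) = 32
|32| = 32
|32 - 7| = 25

25


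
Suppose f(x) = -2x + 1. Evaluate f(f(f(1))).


f(1) = -1
f(-1) = 3
f(3) = -5

-5


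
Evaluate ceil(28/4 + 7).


28/4 = 7
7 + 7 = 14
ceil(14) = 14

14


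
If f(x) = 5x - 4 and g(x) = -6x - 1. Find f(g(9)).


g(9) = -55
f(-55) = -279

-279


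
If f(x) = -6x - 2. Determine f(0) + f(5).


f(0) = -2
f(5) = -32
Sum = -34

-34


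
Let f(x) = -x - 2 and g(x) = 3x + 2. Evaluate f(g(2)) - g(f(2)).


f(g(2)) = -10
g(f(2)) = -10
Difference = 0

0


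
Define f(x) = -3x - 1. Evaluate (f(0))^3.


f(0) = -1
(-1)^3 = -1

-1


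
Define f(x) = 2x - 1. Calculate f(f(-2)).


-11


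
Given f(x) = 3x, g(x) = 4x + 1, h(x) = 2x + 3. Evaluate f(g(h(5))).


159


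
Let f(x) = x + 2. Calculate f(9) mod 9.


2


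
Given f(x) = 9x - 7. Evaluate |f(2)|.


11


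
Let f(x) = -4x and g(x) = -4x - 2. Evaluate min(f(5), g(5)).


f(5) = -20
g(5) = -22
min = -22

-22


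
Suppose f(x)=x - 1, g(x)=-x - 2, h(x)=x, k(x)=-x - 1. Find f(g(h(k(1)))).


k(1) = -2
h(-2) = -2
g(-2) = 0
f(0) = -1

-1


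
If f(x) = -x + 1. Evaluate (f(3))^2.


f(3) = -2
(-2)^2 = 4

4


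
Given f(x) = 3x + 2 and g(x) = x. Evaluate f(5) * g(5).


f(5) = 17
g(5) = 5
Product = 85

85


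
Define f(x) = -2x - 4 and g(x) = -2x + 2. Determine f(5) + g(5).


f(5) = -14
g(5) = -8
Sum = -22

-22


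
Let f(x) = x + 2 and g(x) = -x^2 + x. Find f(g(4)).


g(4) = -12
f(-12) = -10

-10


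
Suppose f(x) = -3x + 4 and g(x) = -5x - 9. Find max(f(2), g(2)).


f(2) = -2
g(2) = -19
max = -2

-2


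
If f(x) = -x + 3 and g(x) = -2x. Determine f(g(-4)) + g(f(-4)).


f(g(-4)) = -5
g(f(-4)) = -14
Sum = -19

-19


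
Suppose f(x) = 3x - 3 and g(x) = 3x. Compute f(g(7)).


g(7) = 21
f(21) = 60

60


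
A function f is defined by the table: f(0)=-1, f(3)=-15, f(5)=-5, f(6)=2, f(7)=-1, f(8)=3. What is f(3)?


Reading from the table at x = 3

-15


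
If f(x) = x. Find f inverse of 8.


Solve x = 8
x = (8) / 1 = 8

8


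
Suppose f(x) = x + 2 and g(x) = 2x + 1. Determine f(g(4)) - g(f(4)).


f(g(4)) = 11
g(f(4)) = 13
Difference = -2

-2


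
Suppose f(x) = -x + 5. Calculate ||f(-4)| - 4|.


f(-4) = 9
|9| = 9
|9 - 4| = 5

5


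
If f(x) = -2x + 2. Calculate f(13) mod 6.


f(13) = -24
-24 mod 6 = 0

0


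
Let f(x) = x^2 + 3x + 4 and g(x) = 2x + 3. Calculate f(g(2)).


g(2) = 7
f(7) = 1*(7)^2 + 3*(7) + 4 = 74

74


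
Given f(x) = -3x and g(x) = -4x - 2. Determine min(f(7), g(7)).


f(7) = -21
g(7) = -30
min = -30

-30


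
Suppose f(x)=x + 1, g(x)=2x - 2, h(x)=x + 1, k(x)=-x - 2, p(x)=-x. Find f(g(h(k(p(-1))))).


-5


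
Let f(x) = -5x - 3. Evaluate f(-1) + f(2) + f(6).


f(-1) = 2
f(2) = -13
f(6) = -33
Sum = -44

-44


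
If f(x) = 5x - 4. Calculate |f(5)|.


f(5) = 21
|21| = 21

21


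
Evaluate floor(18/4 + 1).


18/4 = 4.5
4.5 + 1 = 5.5
floor(5.5) = 5

5


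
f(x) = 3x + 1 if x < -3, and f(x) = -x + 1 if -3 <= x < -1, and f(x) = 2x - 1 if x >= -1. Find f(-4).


-4 satisfies x < -3
f(-4) = -11

-11


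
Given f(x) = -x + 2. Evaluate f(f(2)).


f(2) = 0
f(0) = 2

2


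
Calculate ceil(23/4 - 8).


23/4 = 5.75
5.75 - 8 = -2.25
ceil(-2.25) = -2

-2


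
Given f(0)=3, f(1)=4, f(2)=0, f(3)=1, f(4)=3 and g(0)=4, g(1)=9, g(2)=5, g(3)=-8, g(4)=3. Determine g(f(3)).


f(3) = 1
g(1) = 9

9


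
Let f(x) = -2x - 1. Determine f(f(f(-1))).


f(-1) = 1
f(1) = -3
f(-3) = 5

5


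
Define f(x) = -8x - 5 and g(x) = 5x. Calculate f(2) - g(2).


f(2) = -21
g(2) = 10
Difference = -31

-31


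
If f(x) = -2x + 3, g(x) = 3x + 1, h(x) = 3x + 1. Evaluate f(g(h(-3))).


h(-3) = -8
g(-8) = -23
f(-23) = 49

49


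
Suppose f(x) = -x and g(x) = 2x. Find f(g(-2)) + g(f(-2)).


f(g(-2)) = 4
g(f(-2)) = 4
Sum = 8

8


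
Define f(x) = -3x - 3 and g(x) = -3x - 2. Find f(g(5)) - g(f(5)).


f(g(5)) = 48
g(f(5)) = 52
Difference = -4

-4


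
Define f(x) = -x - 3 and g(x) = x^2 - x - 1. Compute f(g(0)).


g(0) = -1
f(-1) = -2

-2


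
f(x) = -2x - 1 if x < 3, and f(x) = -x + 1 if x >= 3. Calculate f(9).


9 satisfies x >= 3
f(9) = -8

-8


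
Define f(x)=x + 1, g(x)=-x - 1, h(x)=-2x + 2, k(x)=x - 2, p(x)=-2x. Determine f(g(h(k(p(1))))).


p(1) = -2
k(-2) = -4
h(-4) = 10
g(10) = -11
f(-11) = -10

-10


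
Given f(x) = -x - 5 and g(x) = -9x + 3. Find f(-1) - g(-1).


f(-1) = -4
g(-1) = 12
Difference = -16

-16


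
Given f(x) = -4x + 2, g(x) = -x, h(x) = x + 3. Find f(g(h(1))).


h(1) = 4
g(4) = -4
f(-4) = 18

18


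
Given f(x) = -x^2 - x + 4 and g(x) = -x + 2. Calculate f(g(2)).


g(2) = 0
f(0) = (-1)*(0)^2 - 1*(0) + 4 = 4

4


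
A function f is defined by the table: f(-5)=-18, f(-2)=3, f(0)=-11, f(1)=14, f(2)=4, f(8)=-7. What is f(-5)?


-18


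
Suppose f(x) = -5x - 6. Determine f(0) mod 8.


f(0) = -6
-6 mod 8 = 2

2


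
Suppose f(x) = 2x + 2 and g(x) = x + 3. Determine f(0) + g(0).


f(0) = 2
g(0) = 3
Sum = 5

5


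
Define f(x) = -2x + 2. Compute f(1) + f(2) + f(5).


f(1) = 0
f(2) = -2
f(5) = -8
Sum = -10

-10


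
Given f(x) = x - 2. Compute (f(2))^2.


f(2) = 0
(0)^2 = 0

0


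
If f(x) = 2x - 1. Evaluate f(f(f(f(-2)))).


f(-2) = -5
f(-5) = -11
f(-11) = -23
f(-23) = -47

-47


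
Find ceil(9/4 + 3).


9/4 = 2.25
2.25 + 3 = 5.25
ceil(5.25) = 6

6


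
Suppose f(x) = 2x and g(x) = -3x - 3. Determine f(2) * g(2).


f(2) = 4
g(2) = -9
Product = -36

-36


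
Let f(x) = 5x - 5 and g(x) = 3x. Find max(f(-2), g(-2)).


f(-2) = -15
g(-2) = -6
max = -6

-6


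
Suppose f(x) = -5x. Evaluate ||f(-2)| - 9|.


1


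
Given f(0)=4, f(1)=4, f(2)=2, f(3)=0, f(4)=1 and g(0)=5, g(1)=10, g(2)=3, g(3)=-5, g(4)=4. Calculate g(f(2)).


f(2) = 2
g(2) = 3

3


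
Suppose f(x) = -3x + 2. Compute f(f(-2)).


f(-2) = 8
f(8) = -22

-22


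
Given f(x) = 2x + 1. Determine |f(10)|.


f(10) = 21
|21| = 21

21


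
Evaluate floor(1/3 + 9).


1/3 = 0.3333
0.3333 + 9 = 9.3333
floor(9.3333) = 9

9


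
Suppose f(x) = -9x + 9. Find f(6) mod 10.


5


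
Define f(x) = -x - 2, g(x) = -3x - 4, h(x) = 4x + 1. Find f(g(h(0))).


h(0) = 1
g(1) = -7
f(-7) = 5

5


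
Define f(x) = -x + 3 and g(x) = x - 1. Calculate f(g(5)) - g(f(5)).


2


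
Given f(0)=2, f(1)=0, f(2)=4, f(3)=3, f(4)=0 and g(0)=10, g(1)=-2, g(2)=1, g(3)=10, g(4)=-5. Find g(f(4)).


f(4) = 0
g(0) = 10

10


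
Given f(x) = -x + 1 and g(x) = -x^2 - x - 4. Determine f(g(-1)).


g(-1) = -4
f(-4) = 5

5


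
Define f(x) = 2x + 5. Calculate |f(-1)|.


f(-1) = 3
|3| = 3

3


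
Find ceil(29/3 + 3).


29/3 = 9.6667
9.6667 + 3 = 12.6667
ceil(12.6667) = 13

13


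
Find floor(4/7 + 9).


4/7 = 0.5714
0.5714 + 9 = 9.5714
floor(9.5714) = 9

9


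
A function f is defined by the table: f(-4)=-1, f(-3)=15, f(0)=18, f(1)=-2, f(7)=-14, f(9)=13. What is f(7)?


Reading from the table at x = 7

-14


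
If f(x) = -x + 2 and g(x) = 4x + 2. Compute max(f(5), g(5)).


f(5) = -3
g(5) = 22
max = 22

22


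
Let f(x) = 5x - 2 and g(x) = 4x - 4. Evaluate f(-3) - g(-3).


f(-3) = -17
g(-3) = -16
Difference = -1

-1


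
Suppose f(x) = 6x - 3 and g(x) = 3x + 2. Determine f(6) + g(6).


f(6) = 33
g(6) = 20
Sum = 53

53


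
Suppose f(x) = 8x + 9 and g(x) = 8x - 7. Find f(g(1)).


g(1) = 1
f(1) = 17

17


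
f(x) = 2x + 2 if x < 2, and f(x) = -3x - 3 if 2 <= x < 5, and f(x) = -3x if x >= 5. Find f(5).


5 satisfies x >= 5
f(5) = -15

-15


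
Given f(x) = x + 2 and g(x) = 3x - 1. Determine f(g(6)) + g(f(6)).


f(g(6)) = 19
g(f(6)) = 23
Sum = 42

42


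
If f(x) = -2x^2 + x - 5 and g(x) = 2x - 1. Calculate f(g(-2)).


g(-2) = -5
f(-5) = (-2)*(-5)^2 + 1*(-5) - 5 = -60

-60


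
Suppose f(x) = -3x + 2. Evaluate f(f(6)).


f(6) = -16
f(-16) = 50

50


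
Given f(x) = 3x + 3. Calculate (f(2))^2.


f(2) = 9
(9)^2 = 81

81


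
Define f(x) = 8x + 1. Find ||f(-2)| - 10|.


5


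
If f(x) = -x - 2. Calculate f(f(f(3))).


f(3) = -5
f(-5) = 3
f(3) = -5

-5


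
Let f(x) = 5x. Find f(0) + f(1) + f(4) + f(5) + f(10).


f(0) = 0
f(1) = 5
f(4) = 20
f(5) = 25
f(10) = 50
Sum = 100

100


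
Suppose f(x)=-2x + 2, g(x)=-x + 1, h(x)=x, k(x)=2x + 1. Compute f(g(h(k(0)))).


2


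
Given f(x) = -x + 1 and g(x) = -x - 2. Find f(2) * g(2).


4


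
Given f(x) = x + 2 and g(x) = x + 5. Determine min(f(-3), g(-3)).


f(-3) = -1
g(-3) = 2
min = -1

-1


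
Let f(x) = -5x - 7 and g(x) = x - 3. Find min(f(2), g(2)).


f(2) = -17
g(2) = -1
min = -17

-17


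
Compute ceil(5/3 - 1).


5/3 = 1.6667
1.6667 - 1 = 0.6667
ceil(0.6667) = 1

1


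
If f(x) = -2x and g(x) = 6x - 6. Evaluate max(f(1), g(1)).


f(1) = -2
g(1) = 0
max = 0

0


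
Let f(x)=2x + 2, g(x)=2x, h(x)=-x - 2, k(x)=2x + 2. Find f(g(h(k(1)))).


k(1) = 4
h(4) = -6
g(-6) = -12
f(-12) = -22

-22


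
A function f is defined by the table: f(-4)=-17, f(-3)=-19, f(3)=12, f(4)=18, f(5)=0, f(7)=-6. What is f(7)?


-6


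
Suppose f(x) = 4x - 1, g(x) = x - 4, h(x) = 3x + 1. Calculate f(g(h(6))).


h(6) = 19
g(19) = 15
f(15) = 59

59


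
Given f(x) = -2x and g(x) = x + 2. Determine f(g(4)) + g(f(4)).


f(g(4)) = -12
g(f(4)) = -6
Sum = -18

-18


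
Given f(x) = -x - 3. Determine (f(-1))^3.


f(-1) = -2
(-2)^3 = -8

-8


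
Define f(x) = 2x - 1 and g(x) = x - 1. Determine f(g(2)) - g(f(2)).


f(g(2)) = 1
g(f(2)) = 2
Difference = -1

-1


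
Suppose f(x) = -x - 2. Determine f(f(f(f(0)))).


f(0) = -2
f(-2) = 0
f(0) = -2
f(-2) = 0

0


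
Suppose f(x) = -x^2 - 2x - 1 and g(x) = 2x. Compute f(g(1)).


-9


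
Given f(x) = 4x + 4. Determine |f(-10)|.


36


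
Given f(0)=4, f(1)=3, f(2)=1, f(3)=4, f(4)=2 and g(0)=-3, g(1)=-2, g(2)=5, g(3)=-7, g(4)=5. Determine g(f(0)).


f(0) = 4
g(4) = 5

5


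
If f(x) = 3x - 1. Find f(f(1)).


f(1) = 2
f(2) = 5

5


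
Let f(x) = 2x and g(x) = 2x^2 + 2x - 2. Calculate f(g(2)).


g(2) = 10
f(10) = 20

20


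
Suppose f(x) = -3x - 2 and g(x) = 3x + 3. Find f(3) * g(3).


-132


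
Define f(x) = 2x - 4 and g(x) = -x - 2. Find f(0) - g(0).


f(0) = -4
g(0) = -2
Difference = -2

-2


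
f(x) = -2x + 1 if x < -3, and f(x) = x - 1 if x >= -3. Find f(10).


10 satisfies x >= -3
f(10) = 9

9


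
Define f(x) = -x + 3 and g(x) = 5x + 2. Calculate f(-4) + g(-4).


f(-4) = 7
g(-4) = -18
Sum = -11

-11


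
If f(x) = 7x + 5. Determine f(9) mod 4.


f(9) = 68
68 mod 4 = 0

0


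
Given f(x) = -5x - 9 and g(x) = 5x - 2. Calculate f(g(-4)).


101


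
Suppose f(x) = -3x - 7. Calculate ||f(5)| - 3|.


19


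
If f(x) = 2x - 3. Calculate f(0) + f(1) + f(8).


f(0) = -3
f(1) = -1
f(8) = 13
Sum = 9

9


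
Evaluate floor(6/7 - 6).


6/7 = 0.8571
0.8571 - 6 = -5.1429
floor(-5.1429) = -6

-6


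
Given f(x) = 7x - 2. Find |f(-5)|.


37


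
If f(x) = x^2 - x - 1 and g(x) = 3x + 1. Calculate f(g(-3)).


71


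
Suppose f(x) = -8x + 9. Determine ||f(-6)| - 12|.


f(-6) = 57
|57| = 57
|57 - 12| = 45

45


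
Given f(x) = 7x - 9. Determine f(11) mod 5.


3


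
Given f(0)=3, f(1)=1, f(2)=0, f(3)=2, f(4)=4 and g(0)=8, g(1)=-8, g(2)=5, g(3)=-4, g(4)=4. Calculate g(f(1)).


-8


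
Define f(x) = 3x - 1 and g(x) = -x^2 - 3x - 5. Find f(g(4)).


g(4) = -33
f(-33) = -100

-100


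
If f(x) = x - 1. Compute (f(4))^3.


f(4) = 3
(3)^3 = 27

27


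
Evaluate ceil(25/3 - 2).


25/3 = 8.3333
8.3333 - 2 = 6.3333
ceil(6.3333) = 7

7


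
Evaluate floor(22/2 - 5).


6


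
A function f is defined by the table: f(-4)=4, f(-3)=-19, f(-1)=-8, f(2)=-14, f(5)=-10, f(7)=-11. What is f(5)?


Reading from the table at x = 5

-10


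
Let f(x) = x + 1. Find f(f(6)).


f(6) = 7
f(7) = 8

8


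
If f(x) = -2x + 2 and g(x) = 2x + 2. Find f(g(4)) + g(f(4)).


f(g(4)) = -18
g(f(4)) = -10
Sum = -28

-28


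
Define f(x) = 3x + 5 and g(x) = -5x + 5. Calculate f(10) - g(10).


f(10) = 35
g(10) = -45
Difference = 80

80


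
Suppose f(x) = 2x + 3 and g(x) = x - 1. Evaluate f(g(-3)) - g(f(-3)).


-1


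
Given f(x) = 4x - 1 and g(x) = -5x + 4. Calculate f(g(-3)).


75


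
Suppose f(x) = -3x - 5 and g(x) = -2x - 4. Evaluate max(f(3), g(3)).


f(3) = -14
g(3) = -10
max = -10

-10


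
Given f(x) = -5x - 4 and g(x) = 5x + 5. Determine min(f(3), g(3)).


f(3) = -19
g(3) = 20
min = -19

-19


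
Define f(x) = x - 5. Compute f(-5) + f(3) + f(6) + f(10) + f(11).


f(-5) = -10
f(3) = -2
f(6) = 1
f(10) = 5
f(11) = 6
Sum = 0

0


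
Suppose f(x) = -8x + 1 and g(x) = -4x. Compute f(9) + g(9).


-107


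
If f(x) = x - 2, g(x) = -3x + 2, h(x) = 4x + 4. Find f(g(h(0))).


h(0) = 4
g(4) = -10
f(-10) = -12

-12


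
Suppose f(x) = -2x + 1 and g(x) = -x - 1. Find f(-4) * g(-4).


f(-4) = 9
g(-4) = 3
Product = 27

27


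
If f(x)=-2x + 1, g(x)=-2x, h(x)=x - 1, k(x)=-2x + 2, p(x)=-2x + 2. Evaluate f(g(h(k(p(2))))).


p(2) = -2
k(-2) = 6
h(6) = 5
g(5) = -10
f(-10) = 21

21


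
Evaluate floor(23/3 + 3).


23/3 = 7.6667
7.6667 + 3 = 10.6667
floor(10.6667) = 10

10


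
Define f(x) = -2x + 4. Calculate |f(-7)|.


f(-7) = 18
|18| = 18

18


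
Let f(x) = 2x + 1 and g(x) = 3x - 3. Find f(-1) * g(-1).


f(-1) = -1
g(-1) = -6
Product = 6

6


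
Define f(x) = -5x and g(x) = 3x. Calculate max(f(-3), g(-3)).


f(-3) = 15
g(-3) = -9
max = 15

15


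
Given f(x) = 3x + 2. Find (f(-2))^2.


f(-2) = -4
(-4)^2 = 16

16


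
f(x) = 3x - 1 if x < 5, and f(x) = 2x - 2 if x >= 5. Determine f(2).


2 satisfies x < 5
f(2) = 5

5


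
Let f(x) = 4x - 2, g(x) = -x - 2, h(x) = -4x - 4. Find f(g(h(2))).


h(2) = -12
g(-12) = 10
f(10) = 38

38


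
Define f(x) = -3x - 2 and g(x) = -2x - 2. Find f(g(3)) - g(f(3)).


f(g(3)) = 22
g(f(3)) = 20
Difference = 2

2


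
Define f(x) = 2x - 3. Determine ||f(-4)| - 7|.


f(-4) = -11
|-11| = 11
|11 - 7| = 4

4


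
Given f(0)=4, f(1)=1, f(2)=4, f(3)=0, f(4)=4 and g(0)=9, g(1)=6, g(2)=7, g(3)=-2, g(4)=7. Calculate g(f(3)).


f(3) = 0
g(0) = 9

9


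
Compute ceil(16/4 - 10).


16/4 = 4
4 - 10 = -6
ceil(-6) = -6

-6


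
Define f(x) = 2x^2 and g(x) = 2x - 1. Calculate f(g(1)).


g(1) = 1
f(1) = 2*(1)^2 = 2

2


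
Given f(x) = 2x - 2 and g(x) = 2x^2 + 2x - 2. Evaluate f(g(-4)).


g(-4) = 22
f(22) = 42

42


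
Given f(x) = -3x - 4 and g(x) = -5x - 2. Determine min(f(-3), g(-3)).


5


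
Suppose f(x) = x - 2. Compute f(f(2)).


f(2) = 0
f(0) = -2

-2


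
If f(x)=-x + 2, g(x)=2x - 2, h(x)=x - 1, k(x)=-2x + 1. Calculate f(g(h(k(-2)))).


k(-2) = 5
h(5) = 4
g(4) = 6
f(6) = -4

-4


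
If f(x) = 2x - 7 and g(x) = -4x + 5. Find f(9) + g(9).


f(9) = 11
g(9) = -31
Sum = -20

-20


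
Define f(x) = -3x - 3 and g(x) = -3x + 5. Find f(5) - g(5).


-8


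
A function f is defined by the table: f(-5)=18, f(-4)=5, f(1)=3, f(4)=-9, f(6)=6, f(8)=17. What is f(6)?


Reading from the table at x = 6

6


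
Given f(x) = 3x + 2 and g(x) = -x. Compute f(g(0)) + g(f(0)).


f(g(0)) = 2
g(f(0)) = -2
Sum = 0

0


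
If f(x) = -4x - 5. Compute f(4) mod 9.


f(4) = -21
-21 mod 9 = 6

6


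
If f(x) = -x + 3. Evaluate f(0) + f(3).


3


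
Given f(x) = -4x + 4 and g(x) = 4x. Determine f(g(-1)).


g(-1) = -4
f(-4) = 20

20


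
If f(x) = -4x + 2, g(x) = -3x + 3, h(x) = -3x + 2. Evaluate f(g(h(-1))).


h(-1) = 5
g(5) = -12
f(-12) = 50

50


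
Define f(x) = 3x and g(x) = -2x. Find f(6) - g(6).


f(6) = 18
g(6) = -12
Difference = 30

30


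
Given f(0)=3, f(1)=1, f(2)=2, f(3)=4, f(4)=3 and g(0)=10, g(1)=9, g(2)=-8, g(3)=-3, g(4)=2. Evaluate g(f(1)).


9


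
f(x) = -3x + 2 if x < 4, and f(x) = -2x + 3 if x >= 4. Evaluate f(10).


10 satisfies x >= 4
f(10) = -17

-17


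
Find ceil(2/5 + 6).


2/5 = 0.4
0.4 + 6 = 6.4
ceil(6.4) = 7

7


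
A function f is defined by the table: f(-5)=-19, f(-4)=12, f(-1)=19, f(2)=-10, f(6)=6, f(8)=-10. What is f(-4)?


Reading from the table at x = -4

12


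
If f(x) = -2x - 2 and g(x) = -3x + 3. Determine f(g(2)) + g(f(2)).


25


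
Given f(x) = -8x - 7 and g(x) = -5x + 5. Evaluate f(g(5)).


153


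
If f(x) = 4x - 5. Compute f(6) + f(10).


f(6) = 19
f(10) = 35
Sum = 54

54


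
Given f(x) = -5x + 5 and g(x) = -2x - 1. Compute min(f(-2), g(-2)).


f(-2) = 15
g(-2) = 3
min = 3

3


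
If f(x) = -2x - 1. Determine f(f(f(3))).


f(3) = -7
f(-7) = 13
f(13) = -27

-27


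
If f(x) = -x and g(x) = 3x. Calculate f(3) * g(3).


f(3) = -3
g(3) = 9
Product = -27

-27


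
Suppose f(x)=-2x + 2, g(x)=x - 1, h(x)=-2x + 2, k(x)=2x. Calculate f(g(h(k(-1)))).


k(-1) = -2
h(-2) = 6
g(6) = 5
f(5) = -8

-8


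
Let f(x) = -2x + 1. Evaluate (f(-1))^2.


f(-1) = 3
(3)^2 = 9

9


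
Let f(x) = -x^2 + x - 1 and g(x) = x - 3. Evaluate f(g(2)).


-3


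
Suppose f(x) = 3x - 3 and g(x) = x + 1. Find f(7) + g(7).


f(7) = 18
g(7) = 8
Sum = 26

26


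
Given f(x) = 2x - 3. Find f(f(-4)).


f(-4) = -11
f(-11) = -25

-25


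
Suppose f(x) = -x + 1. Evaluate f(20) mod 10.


f(20) = -19
-19 mod 10 = 1

1


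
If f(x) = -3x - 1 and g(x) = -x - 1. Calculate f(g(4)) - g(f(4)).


2


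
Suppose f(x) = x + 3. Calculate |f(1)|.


4


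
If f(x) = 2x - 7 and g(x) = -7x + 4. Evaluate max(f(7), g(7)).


f(7) = 7
g(7) = -45
max = 7

7


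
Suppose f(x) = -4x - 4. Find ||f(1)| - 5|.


f(1) = -8
|-8| = 8
|8 - 5| = 3

3


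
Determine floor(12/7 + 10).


11


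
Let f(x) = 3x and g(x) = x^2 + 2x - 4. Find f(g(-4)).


12


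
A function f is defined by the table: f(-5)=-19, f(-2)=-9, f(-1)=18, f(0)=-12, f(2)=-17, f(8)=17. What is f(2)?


Reading from the table at x = 2

-17


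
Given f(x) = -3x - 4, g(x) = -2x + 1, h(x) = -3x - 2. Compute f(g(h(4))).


h(4) = -14
g(-14) = 29
f(29) = -91

-91


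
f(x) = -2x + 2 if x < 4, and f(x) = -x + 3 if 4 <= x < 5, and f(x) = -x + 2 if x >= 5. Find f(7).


7 satisfies x >= 5
f(7) = -5

-5


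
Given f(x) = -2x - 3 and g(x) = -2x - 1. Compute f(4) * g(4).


f(4) = -11
g(4) = -9
Product = 99

99


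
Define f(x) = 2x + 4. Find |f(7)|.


18


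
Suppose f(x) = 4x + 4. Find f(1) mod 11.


8


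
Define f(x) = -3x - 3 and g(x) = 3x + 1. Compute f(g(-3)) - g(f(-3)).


2


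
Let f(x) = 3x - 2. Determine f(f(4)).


f(4) = 10
f(10) = 28

28


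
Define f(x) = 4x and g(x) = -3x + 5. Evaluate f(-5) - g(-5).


-40


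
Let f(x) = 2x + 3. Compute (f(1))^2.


f(1) = 5
(5)^2 = 25

25


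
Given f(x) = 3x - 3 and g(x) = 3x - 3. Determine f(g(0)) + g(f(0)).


f(g(0)) = -12
g(f(0)) = -12
Sum = -24

-24


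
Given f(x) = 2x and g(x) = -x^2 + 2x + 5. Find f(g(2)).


g(2) = 5
f(5) = 10

10


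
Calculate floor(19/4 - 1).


19/4 = 4.75
4.75 - 1 = 3.75
floor(3.75) = 3

3


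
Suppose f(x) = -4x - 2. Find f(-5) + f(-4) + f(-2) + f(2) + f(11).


f(-5) = 18
f(-4) = 14
f(-2) = 6
f(2) = -10
f(11) = -46
Sum = -18

-18


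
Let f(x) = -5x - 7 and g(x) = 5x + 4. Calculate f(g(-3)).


g(-3) = -11
f(-11) = 48

48


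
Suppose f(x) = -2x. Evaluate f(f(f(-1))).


f(-1) = 2
f(2) = -4
f(-4) = 8

8


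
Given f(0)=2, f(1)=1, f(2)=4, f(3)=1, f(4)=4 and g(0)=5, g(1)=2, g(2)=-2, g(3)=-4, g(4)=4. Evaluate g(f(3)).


f(3) = 1
g(1) = 2

2


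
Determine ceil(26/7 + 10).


14


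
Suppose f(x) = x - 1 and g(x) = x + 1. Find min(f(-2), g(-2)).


f(-2) = -3
g(-2) = -1
min = -3

-3


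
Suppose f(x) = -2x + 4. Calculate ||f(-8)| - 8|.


f(-8) = 20
|20| = 20
|20 - 8| = 12

12


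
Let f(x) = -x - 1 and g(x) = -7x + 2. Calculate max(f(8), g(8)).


-9
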